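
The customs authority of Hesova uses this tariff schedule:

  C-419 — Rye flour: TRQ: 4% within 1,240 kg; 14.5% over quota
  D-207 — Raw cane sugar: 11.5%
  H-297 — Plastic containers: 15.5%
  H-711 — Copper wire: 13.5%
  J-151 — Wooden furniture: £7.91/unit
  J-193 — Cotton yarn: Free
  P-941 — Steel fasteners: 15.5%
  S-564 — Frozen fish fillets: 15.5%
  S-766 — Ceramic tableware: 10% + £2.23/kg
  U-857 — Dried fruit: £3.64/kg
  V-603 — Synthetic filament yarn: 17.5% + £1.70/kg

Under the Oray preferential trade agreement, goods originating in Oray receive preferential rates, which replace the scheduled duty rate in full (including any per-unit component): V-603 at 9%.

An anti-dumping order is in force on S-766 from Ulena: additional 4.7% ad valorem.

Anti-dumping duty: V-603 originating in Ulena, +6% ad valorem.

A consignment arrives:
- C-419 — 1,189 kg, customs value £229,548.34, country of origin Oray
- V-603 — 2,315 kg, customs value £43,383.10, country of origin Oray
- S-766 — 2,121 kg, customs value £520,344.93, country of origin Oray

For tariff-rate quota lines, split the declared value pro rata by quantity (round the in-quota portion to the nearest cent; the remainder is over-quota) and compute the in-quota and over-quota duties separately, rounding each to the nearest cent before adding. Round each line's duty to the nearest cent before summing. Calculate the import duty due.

£69,850.73

Line 1 (C-419, Oray, 1,189 kg, £229,548.34):
Code C-419 is under a tariff-rate quota (threshold 1,240 kg). Quantity 1,189 kg is within the quota, so the in-quota rate 4% applies to the full value.
Duty = £229,548.34 × 4% = £9,181.93.
Line 2 (V-603, Oray, 2,315 kg, £43,383.10):
Base rate for V-603 is 17.5% + £1.70/kg.
Origin Oray qualifies under the Hesova–Oray agreement and V-603 is covered: preferential rate 9% applies instead.
The additional-duty order on V-603 targets Ulena, not Oray; it does not apply.
Duty = £43,383.10 × 9% = £3,904.48.
Line 3 (S-766, Oray, 2,121 kg, £520,344.93):
Base rate for S-766 is 10% + £2.23/kg.
Origin Oray is the FTA partner but S-766 is not on the preference list; base rate stands.
The additional-duty order on S-766 targets Ulena, not Oray; it does not apply.
Duty = £520,344.93 × 10% + 2,121 × £2.23 = £56,764.32.
Total = £9,181.93 + £3,904.48 + £56,764.32 = £69,850.73.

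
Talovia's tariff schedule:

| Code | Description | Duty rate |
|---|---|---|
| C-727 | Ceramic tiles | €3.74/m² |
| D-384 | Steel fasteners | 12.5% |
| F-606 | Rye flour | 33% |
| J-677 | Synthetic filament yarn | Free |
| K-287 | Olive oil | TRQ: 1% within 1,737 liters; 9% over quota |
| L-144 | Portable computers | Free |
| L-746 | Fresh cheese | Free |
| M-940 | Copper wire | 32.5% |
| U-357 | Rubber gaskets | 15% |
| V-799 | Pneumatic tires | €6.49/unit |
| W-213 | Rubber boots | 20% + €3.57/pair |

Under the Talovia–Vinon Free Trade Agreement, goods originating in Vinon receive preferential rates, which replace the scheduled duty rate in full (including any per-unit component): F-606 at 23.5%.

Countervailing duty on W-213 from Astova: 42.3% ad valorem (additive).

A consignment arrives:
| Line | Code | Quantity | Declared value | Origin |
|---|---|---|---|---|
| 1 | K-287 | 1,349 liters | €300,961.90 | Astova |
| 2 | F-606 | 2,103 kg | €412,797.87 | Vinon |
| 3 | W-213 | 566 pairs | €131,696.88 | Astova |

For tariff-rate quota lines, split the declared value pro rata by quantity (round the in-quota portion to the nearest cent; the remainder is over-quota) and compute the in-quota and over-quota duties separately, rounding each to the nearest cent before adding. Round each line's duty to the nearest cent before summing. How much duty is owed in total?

Line 1 (K-287, Astova, 1,349 liters, €300,961.90):
Code K-287 is under a tariff-rate quota (threshold 1,737 liters). Quantity 1,349 liters is within the quota, so the in-quota rate 1% applies to the full value.
Duty = €300,961.90 × 1% = €3,009.62.
Line 2 (F-606, Vinon, 2,103 kg, €412,797.87):
Base rate for F-606 is 33%.
Origin Vinon qualifies under the Talovia–Vinon agreement and F-606 is covered: preferential rate 23.5% applies instead.
Duty = €412,797.87 × 23.5% = €97,007.50.
Line 3 (W-213, Astova, 566 pairs, €131,696.88):
Base rate for W-213 is 20% + €3.57/pair.
Additional duty on W-213 from Astova: +42.3%. Applied ad valorem rate: 20% + 42.3% = 62.3%.
Duty = €131,696.88 × 62.3% + 566 × €3.57 = €84,067.78.
Total = €3,009.62 + €97,007.50 + €84,067.78 = €184,084.90.

€184,084.90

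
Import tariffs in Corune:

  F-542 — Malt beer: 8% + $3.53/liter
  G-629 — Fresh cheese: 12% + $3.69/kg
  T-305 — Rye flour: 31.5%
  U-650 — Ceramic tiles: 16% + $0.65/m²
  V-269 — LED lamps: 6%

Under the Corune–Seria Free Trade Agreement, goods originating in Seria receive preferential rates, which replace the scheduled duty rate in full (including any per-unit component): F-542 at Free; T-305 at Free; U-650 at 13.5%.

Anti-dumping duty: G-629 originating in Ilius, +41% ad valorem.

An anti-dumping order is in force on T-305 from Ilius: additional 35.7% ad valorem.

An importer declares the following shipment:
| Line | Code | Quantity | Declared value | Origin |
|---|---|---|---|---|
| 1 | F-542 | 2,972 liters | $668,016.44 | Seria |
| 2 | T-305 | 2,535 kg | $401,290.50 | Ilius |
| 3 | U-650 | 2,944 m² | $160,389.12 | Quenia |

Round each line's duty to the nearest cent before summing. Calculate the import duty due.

$297,243.08

Line 1 (F-542, Seria, 2,972 liters, $668,016.44):
Base rate for F-542 is 8% + $3.53/liter.
Origin Seria qualifies under the Corune–Seria agreement and F-542 is covered: preferential rate Free applies instead.
Duty = $668,016.44 × 0% = $0.00.
Line 2 (T-305, Ilius, 2,535 kg, $401,290.50):
Base rate for T-305 is 31.5%.
T-305 has an FTA preferential rate, but origin Ilius is not Seria; base rate stands.
Additional duty on T-305 from Ilius: +35.7%. Applied ad valorem rate: 31.5% + 35.7% = 67.2%.
Duty = $401,290.50 × 67.2% = $269,667.22.
Line 3 (U-650, Quenia, 2,944 m², $160,389.12):
Base rate for U-650 is 16% + $0.65/m².
U-650 has an FTA preferential rate, but origin Quenia is not Seria; base rate stands.
Duty = $160,389.12 × 16% + 2,944 × $0.65 = $27,575.86.
Total = $0.00 + $269,667.22 + $27,575.86 = $297,243.08.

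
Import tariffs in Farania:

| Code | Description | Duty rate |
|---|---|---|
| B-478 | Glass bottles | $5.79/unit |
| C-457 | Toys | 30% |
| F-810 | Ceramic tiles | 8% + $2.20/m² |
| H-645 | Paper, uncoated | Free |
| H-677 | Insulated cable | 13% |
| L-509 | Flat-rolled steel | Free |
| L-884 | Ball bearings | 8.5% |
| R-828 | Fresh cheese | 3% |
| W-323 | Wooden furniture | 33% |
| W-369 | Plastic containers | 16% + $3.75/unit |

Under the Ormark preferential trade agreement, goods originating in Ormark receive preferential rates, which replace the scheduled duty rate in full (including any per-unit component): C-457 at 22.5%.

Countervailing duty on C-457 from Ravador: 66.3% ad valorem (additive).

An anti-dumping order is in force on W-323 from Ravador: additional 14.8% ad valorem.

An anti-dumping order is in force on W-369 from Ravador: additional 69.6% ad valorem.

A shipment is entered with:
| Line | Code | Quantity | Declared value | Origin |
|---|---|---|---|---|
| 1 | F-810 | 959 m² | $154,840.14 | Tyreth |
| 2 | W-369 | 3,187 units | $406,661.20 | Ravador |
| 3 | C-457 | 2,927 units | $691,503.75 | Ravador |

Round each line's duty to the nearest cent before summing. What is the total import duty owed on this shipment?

$1,040,468.36

Line 1 (F-810, Tyreth, 959 m², $154,840.14):
Base rate for F-810 is 8% + $2.20/m².
Duty = $154,840.14 × 8% + 959 × $2.20 = $14,497.01.
Line 2 (W-369, Ravador, 3,187 units, $406,661.20):
Base rate for W-369 is 16% + $3.75/unit.
Additional duty on W-369 from Ravador: +69.6%. Applied ad valorem rate: 16% + 69.6% = 85.6%.
Duty = $406,661.20 × 85.6% + 3,187 × $3.75 = $360,053.24.
Line 3 (C-457, Ravador, 2,927 units, $691,503.75):
Base rate for C-457 is 30%.
C-457 has an FTA preferential rate, but origin Ravador is not Ormark; base rate stands.
Additional duty on C-457 from Ravador: +66.3%. Applied ad valorem rate: 30% + 66.3% = 96.3%.
Duty = $691,503.75 × 96.3% = $665,918.11.
Total = $14,497.01 + $360,053.24 + $665,918.11 = $1,040,468.36.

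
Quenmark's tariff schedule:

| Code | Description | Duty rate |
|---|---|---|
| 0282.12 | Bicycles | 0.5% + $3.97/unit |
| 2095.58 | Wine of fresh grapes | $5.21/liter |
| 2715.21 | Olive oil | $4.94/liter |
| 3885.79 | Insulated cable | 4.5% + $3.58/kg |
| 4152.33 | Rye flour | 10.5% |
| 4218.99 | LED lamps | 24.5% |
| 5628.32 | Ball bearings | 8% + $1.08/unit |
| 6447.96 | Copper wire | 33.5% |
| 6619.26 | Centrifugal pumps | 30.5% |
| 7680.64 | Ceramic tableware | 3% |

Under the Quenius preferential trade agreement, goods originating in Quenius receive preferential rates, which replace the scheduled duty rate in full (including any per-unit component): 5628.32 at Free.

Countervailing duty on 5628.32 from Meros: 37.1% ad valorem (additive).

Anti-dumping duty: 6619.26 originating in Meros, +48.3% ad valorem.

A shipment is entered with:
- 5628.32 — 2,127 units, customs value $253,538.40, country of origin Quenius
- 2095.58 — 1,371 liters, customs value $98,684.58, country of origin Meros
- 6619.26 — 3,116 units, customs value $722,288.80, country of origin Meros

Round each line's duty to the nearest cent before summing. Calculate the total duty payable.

$576,306.48

Line 1 (5628.32, Quenius, 2,127 units, $253,538.40):
Base rate for 5628.32 is 8% + $1.08/unit.
Origin Quenius qualifies under the Quenmark–Quenius agreement and 5628.32 is covered: preferential rate Free applies instead.
The additional-duty order on 5628.32 targets Meros, not Quenius; it does not apply.
Duty = $253,538.40 × 0% = $0.00.
Line 2 (2095.58, Meros, 1,371 liters, $98,684.58):
Base rate for 2095.58 is $5.21/liter.
Duty = 1,371 × $5.21 = $7,142.91.
Line 3 (6619.26, Meros, 3,116 units, $722,288.80):
Base rate for 6619.26 is 30.5%.
Additional duty on 6619.26 from Meros: +48.3%. Applied ad valorem rate: 30.5% + 48.3% = 78.8%.
Duty = $722,288.80 × 78.8% = $569,163.57.
Total = $0.00 + $7,142.91 + $569,163.57 = $576,306.48.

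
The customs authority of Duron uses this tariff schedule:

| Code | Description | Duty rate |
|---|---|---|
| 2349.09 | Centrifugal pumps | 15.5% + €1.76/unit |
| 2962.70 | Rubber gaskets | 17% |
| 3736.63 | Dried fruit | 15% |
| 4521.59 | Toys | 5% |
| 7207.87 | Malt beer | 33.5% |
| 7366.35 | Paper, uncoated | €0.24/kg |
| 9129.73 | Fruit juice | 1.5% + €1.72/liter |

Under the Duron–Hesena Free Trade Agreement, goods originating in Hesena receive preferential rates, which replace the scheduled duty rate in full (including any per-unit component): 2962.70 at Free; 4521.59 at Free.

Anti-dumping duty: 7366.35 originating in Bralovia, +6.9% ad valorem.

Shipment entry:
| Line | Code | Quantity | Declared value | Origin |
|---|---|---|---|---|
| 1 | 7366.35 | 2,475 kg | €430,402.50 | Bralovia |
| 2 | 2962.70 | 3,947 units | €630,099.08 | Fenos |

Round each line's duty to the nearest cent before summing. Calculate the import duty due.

Line 1 (7366.35, Bralovia, 2,475 kg, €430,402.50):
Base rate for 7366.35 is €0.24/kg.
Additional duty on 7366.35 from Bralovia: +6.9% ad valorem. Applied ad valorem rate = 6.9%.
Duty = €430,402.50 × 6.9% + 2,475 × €0.24 = €30,291.77.
Line 2 (2962.70, Fenos, 3,947 units, €630,099.08):
Base rate for 2962.70 is 17%.
2962.70 has an FTA preferential rate, but origin Fenos is not Hesena; base rate stands.
Duty = €630,099.08 × 17% = €107,116.84.
Total = €30,291.77 + €107,116.84 = €137,408.61.

€137,408.61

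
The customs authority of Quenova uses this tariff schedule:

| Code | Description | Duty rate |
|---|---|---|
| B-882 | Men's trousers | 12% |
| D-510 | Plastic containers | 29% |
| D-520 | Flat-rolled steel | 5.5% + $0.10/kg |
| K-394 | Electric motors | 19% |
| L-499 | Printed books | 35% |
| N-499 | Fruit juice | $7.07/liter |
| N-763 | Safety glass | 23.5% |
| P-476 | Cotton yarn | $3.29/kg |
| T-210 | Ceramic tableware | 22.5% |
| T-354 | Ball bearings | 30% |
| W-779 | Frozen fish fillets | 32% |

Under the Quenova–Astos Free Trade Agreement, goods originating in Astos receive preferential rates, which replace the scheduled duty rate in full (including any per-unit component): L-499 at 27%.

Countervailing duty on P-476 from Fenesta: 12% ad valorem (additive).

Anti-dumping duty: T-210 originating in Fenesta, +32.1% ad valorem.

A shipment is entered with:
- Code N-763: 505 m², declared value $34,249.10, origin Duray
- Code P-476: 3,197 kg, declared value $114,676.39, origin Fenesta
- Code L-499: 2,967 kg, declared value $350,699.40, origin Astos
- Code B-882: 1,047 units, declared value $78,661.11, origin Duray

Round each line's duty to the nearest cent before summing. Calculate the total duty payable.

Line 1 (N-763, Duray, 505 m², $34,249.10):
Base rate for N-763 is 23.5%.
Duty = $34,249.10 × 23.5% = $8,048.54.
Line 2 (P-476, Fenesta, 3,197 kg, $114,676.39):
Base rate for P-476 is $3.29/kg.
Additional duty on P-476 from Fenesta: +12% ad valorem. Applied ad valorem rate = 12%.
Duty = $114,676.39 × 12% + 3,197 × $3.29 = $24,279.30.
Line 3 (L-499, Astos, 2,967 kg, $350,699.40):
Base rate for L-499 is 35%.
Origin Astos qualifies under the Quenova–Astos agreement and L-499 is covered: preferential rate 27% applies instead.
Duty = $350,699.40 × 27% = $94,688.84.
Line 4 (B-882, Duray, 1,047 units, $78,661.11):
Base rate for B-882 is 12%.
Duty = $78,661.11 × 12% = $9,439.33.
Total = $8,048.54 + $24,279.30 + $94,688.84 + $9,439.33 = $136,456.01.

$136,456.01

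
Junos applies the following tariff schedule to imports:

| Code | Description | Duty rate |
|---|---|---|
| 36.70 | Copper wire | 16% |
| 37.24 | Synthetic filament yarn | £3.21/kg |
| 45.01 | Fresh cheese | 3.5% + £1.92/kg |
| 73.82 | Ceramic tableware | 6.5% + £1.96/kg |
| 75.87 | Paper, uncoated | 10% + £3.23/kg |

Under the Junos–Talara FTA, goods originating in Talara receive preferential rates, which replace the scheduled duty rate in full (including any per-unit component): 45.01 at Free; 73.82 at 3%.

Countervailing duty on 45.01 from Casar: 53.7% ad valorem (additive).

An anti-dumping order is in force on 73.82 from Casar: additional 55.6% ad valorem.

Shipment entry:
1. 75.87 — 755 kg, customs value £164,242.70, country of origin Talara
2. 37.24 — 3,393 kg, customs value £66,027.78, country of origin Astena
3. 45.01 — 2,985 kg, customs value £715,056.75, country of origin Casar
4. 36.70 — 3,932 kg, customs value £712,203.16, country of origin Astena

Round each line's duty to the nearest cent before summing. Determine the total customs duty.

£558,450.62

Line 1 (75.87, Talara, 755 kg, £164,242.70):
Base rate for 75.87 is 10% + £3.23/kg.
Origin Talara is the FTA partner but 75.87 is not on the preference list; base rate stands.
Duty = £164,242.70 × 10% + 755 × £3.23 = £18,862.92.
Line 2 (37.24, Astena, 3,393 kg, £66,027.78):
Base rate for 37.24 is £3.21/kg.
Duty = 3,393 × £3.21 = £10,891.53.
Line 3 (45.01, Casar, 2,985 kg, £715,056.75):
Base rate for 45.01 is 3.5% + £1.92/kg.
45.01 has an FTA preferential rate, but origin Casar is not Talara; base rate stands.
Additional duty on 45.01 from Casar: +53.7%. Applied ad valorem rate: 3.5% + 53.7% = 57.2%.
Duty = £715,056.75 × 57.2% + 2,985 × £1.92 = £414,743.66.
Line 4 (36.70, Astena, 3,932 kg, £712,203.16):
Base rate for 36.70 is 16%.
Duty = £712,203.16 × 16% = £113,952.51.
Total = £18,862.92 + £10,891.53 + £414,743.66 + £113,952.51 = £558,450.62.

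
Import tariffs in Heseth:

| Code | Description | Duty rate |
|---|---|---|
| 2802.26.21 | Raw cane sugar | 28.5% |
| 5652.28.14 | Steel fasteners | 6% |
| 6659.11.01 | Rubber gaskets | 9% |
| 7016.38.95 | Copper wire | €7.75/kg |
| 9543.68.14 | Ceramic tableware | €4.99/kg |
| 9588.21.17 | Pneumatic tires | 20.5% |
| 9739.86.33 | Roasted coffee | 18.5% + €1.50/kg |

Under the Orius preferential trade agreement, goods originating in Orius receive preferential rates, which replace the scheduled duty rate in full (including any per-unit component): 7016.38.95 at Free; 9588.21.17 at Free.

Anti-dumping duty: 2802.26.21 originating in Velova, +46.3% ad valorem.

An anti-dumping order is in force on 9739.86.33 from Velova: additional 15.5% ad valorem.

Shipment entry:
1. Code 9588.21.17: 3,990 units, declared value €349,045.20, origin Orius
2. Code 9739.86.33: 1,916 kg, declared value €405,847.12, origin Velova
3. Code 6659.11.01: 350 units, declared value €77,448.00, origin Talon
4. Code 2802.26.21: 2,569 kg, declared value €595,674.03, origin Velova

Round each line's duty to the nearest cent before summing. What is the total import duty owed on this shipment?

Line 1 (9588.21.17, Orius, 3,990 units, €349,045.20):
Base rate for 9588.21.17 is 20.5%.
Origin Orius qualifies under the Heseth–Orius agreement and 9588.21.17 is covered: preferential rate Free applies instead.
Duty = €349,045.20 × 0% = €0.00.
Line 2 (9739.86.33, Velova, 1,916 kg, €405,847.12):
Base rate for 9739.86.33 is 18.5% + €1.50/kg.
Additional duty on 9739.86.33 from Velova: +15.5%. Applied ad valorem rate: 18.5% + 15.5% = 34%.
Duty = €405,847.12 × 34% + 1,916 × €1.50 = €140,862.02.
Line 3 (6659.11.01, Talon, 350 units, €77,448.00):
Base rate for 6659.11.01 is 9%.
Duty = €77,448.00 × 9% = €6,970.32.
Line 4 (2802.26.21, Velova, 2,569 kg, €595,674.03):
Base rate for 2802.26.21 is 28.5%.
Additional duty on 2802.26.21 from Velova: +46.3%. Applied ad valorem rate: 28.5% + 46.3% = 74.8%.
Duty = €595,674.03 × 74.8% = €445,564.17.
Total = €0.00 + €140,862.02 + €6,970.32 + €445,564.17 = €593,396.51.

€593,396.51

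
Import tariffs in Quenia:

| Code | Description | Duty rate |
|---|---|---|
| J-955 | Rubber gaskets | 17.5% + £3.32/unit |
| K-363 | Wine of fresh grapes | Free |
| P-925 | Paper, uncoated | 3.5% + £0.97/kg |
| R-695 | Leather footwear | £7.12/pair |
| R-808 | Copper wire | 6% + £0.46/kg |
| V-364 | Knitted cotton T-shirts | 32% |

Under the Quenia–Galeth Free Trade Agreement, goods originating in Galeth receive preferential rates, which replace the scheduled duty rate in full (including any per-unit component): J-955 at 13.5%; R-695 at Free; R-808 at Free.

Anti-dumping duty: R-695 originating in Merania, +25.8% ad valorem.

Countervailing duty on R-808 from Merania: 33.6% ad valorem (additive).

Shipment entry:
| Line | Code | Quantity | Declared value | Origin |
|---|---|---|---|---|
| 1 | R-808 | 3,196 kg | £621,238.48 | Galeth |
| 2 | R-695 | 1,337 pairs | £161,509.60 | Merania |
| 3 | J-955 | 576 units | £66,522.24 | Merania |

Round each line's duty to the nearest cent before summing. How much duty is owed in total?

£64,742.63

Line 1 (R-808, Galeth, 3,196 kg, £621,238.48):
Base rate for R-808 is 6% + £0.46/kg.
Origin Galeth qualifies under the Quenia–Galeth agreement and R-808 is covered: preferential rate Free applies instead.
The additional-duty order on R-808 targets Merania, not Galeth; it does not apply.
Duty = £621,238.48 × 0% = £0.00.
Line 2 (R-695, Merania, 1,337 pairs, £161,509.60):
Base rate for R-695 is £7.12/pair.
R-695 has an FTA preferential rate, but origin Merania is not Galeth; base rate stands.
Additional duty on R-695 from Merania: +25.8% ad valorem. Applied ad valorem rate = 25.8%.
Duty = £161,509.60 × 25.8% + 1,337 × £7.12 = £51,188.92.
Line 3 (J-955, Merania, 576 units, £66,522.24):
Base rate for J-955 is 17.5% + £3.32/unit.
J-955 has an FTA preferential rate, but origin Merania is not Galeth; base rate stands.
Duty = £66,522.24 × 17.5% + 576 × £3.32 = £13,553.71.
Total = £0.00 + £51,188.92 + £13,553.71 = £64,742.63.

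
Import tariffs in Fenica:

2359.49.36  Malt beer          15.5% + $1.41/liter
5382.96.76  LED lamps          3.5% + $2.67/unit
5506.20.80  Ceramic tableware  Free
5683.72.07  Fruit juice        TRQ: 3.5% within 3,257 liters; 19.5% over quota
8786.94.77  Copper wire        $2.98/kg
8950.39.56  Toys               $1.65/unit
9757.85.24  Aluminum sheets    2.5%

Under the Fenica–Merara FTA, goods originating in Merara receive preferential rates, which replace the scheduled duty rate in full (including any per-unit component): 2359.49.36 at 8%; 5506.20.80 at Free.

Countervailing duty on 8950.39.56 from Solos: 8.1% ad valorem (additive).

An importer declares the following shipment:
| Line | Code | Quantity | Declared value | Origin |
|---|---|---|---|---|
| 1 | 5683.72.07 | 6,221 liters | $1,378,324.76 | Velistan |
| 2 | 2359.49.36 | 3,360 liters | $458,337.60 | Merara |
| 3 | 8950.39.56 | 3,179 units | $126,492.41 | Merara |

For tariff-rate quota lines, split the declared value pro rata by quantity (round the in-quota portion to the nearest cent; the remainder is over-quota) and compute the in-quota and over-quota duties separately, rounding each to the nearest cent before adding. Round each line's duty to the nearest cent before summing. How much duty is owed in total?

$195,226.34

Line 1 (5683.72.07, Velistan, 6,221 liters, $1,378,324.76):
Code 5683.72.07 is under a tariff-rate quota (threshold 3,257 liters). In-quota: 3,257 liters at 3.5%; over-quota: 2,964 liters at 19.5%.
Pro-rata value split: in-quota = $1,378,324.76 × 3,257/6,221 = $721,620.92; over-quota = $1,378,324.76 − $721,620.92 = $656,703.84.
In-quota duty = $721,620.92 × 3.5% = $25,256.73. Over-quota duty = $656,703.84 × 19.5% = $128,057.25.
Line duty = $25,256.73 + $128,057.25 = $153,313.98.
Line 2 (2359.49.36, Merara, 3,360 liters, $458,337.60):
Base rate for 2359.49.36 is 15.5% + $1.41/liter.
Origin Merara qualifies under the Fenica–Merara agreement and 2359.49.36 is covered: preferential rate 8% applies instead.
Duty = $458,337.60 × 8% = $36,667.01.
Line 3 (8950.39.56, Merara, 3,179 units, $126,492.41):
Base rate for 8950.39.56 is $1.65/unit.
Origin Merara is the FTA partner but 8950.39.56 is not on the preference list; base rate stands.
The additional-duty order on 8950.39.56 targets Solos, not Merara; it does not apply.
Duty = 3,179 × $1.65 = $5,245.35.
Total = $153,313.98 + $36,667.01 + $5,245.35 = $195,226.34.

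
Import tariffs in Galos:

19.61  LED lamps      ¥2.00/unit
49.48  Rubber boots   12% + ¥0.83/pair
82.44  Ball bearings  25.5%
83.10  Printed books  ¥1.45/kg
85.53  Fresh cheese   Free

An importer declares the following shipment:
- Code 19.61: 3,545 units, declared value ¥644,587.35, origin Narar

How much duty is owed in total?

Line 1 (19.61, Narar, 3,545 units, ¥644,587.35):
Base rate for 19.61 is ¥2.00/unit.
Duty = 3,545 × ¥2.00 = ¥7,090.00.

¥7,090.00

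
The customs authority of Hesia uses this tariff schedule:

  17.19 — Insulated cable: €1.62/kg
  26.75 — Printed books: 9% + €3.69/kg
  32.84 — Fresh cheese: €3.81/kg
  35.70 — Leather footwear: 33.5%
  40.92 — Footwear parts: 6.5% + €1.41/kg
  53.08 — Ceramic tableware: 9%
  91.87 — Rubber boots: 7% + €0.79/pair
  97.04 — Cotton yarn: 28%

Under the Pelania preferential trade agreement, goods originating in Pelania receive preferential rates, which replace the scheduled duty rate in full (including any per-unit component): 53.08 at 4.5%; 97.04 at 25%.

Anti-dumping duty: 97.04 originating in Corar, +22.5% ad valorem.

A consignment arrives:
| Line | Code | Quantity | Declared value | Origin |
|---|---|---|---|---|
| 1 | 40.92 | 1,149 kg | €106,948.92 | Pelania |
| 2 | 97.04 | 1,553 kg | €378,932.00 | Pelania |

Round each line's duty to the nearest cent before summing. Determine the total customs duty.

Line 1 (40.92, Pelania, 1,149 kg, €106,948.92):
Base rate for 40.92 is 6.5% + €1.41/kg.
Origin Pelania is the FTA partner but 40.92 is not on the preference list; base rate stands.
Duty = €106,948.92 × 6.5% + 1,149 × €1.41 = €8,571.77.
Line 2 (97.04, Pelania, 1,553 kg, €378,932.00):
Base rate for 97.04 is 28%.
Origin Pelania qualifies under the Hesia–Pelania agreement and 97.04 is covered: preferential rate 25% applies instead.
The additional-duty order on 97.04 targets Corar, not Pelania; it does not apply.
Duty = €378,932.00 × 25% = €94,733.00.
Total = €8,571.77 + €94,733.00 = €103,304.77.

€103,304.77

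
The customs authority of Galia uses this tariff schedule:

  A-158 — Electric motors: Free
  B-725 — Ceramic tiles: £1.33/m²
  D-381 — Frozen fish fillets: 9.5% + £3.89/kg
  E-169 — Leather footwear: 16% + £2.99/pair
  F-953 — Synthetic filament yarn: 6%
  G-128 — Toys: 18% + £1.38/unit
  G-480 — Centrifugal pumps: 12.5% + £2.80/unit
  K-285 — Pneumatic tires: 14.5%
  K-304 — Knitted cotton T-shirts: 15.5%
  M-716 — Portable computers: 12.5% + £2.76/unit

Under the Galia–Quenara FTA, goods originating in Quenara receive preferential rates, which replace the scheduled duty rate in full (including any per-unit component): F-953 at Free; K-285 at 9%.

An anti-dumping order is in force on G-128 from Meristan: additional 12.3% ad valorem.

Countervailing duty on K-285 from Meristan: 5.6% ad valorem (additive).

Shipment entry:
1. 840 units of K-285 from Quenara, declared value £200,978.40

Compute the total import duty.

Line 1 (K-285, Quenara, 840 units, £200,978.40):
Base rate for K-285 is 14.5%.
Origin Quenara qualifies under the Galia–Quenara agreement and K-285 is covered: preferential rate 9% applies instead.
The additional-duty order on K-285 targets Meristan, not Quenara; it does not apply.
Duty = £200,978.40 × 9% = £18,088.06.

£18,088.06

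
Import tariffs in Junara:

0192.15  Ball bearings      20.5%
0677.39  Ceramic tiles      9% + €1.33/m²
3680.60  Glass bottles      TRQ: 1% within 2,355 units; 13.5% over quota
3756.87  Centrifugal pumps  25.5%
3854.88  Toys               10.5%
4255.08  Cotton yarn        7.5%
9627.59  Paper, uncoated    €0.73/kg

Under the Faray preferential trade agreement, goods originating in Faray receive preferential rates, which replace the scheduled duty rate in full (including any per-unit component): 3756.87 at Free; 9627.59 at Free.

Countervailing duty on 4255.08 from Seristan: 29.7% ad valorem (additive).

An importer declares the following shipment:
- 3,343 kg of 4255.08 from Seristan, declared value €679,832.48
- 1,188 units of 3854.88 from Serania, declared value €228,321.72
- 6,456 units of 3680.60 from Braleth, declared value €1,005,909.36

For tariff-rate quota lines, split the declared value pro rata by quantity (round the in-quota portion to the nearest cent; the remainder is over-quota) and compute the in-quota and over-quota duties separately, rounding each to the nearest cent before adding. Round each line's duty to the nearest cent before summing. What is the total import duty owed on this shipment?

Line 1 (4255.08, Seristan, 3,343 kg, €679,832.48):
Base rate for 4255.08 is 7.5%.
Additional duty on 4255.08 from Seristan: +29.7%. Applied ad valorem rate: 7.5% + 29.7% = 37.2%.
Duty = €679,832.48 × 37.2% = €252,897.68.
Line 2 (3854.88, Serania, 1,188 units, €228,321.72):
Base rate for 3854.88 is 10.5%.
Duty = €228,321.72 × 10.5% = €23,973.78.
Line 3 (3680.60, Braleth, 6,456 units, €1,005,909.36):
Code 3680.60 is under a tariff-rate quota (threshold 2,355 units). In-quota: 2,355 units at 1%; over-quota: 4,101 units at 13.5%.
Pro-rata value split: in-quota = €1,005,909.36 × 2,355/6,456 = €366,932.55; over-quota = €1,005,909.36 − €366,932.55 = €638,976.81.
In-quota duty = €366,932.55 × 1% = €3,669.33. Over-quota duty = €638,976.81 × 13.5% = €86,261.87.
Line duty = €3,669.33 + €86,261.87 = €89,931.20.
Total = €252,897.68 + €23,973.78 + €89,931.20 = €366,802.66.

€366,802.66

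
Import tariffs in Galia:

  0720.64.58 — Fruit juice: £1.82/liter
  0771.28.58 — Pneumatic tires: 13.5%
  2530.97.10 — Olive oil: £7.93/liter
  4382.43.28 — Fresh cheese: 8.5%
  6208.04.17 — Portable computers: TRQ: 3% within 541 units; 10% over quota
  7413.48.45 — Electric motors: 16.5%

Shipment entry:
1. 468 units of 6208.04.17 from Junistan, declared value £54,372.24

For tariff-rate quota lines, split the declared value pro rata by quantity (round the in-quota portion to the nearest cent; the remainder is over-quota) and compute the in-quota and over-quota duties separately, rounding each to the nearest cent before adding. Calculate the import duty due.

£1,631.17

Line 1 (6208.04.17, Junistan, 468 units, £54,372.24):
Code 6208.04.17 is under a tariff-rate quota (threshold 541 units). Quantity 468 units is within the quota, so the in-quota rate 3% applies to the full value.
Duty = £54,372.24 × 3% = £1,631.17.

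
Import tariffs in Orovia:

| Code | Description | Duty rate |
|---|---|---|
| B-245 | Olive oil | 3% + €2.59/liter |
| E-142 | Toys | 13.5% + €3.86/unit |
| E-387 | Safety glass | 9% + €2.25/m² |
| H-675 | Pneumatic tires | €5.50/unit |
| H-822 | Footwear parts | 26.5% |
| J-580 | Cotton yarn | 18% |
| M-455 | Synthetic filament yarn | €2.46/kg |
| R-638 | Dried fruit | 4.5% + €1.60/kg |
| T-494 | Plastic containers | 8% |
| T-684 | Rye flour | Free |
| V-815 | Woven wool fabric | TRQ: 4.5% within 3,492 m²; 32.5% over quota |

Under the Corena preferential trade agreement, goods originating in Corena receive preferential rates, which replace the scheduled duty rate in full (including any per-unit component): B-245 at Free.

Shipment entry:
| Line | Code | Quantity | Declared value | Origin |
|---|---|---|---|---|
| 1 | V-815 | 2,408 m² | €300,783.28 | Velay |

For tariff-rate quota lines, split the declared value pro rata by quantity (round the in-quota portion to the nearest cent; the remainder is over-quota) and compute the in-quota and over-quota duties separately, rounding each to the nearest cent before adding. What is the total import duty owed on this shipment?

€13,535.25

Line 1 (V-815, Velay, 2,408 m², €300,783.28):
Code V-815 is under a tariff-rate quota (threshold 3,492 m²). Quantity 2,408 m² is within the quota, so the in-quota rate 4.5% applies to the full value.
Duty = €300,783.28 × 4.5% = €13,535.25.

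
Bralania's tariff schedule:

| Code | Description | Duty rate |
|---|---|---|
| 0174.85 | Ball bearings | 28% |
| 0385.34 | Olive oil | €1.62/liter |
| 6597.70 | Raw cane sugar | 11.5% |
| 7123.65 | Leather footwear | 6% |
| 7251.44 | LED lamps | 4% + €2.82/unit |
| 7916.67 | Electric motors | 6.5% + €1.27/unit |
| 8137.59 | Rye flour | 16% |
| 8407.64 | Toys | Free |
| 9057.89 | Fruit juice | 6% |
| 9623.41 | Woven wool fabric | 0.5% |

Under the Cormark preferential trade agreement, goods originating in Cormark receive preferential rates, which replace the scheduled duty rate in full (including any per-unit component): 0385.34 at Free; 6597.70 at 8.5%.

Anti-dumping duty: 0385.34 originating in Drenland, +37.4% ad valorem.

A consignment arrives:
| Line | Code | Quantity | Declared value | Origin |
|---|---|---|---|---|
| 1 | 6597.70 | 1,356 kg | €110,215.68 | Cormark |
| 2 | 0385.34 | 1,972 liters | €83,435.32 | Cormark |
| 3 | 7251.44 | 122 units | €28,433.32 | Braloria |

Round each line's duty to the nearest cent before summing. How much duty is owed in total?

€10,849.70

Line 1 (6597.70, Cormark, 1,356 kg, €110,215.68):
Base rate for 6597.70 is 11.5%.
Origin Cormark qualifies under the Bralania–Cormark agreement and 6597.70 is covered: preferential rate 8.5% applies instead.
Duty = €110,215.68 × 8.5% = €9,368.33.
Line 2 (0385.34, Cormark, 1,972 liters, €83,435.32):
Base rate for 0385.34 is €1.62/liter.
Origin Cormark qualifies under the Bralania–Cormark agreement and 0385.34 is covered: preferential rate Free applies instead.
The additional-duty order on 0385.34 targets Drenland, not Cormark; it does not apply.
Duty = €83,435.32 × 0% = €0.00.
Line 3 (7251.44, Braloria, 122 units, €28,433.32):
Base rate for 7251.44 is 4% + €2.82/unit.
Duty = €28,433.32 × 4% + 122 × €2.82 = €1,481.37.
Total = €9,368.33 + €0.00 + €1,481.37 = €10,849.70.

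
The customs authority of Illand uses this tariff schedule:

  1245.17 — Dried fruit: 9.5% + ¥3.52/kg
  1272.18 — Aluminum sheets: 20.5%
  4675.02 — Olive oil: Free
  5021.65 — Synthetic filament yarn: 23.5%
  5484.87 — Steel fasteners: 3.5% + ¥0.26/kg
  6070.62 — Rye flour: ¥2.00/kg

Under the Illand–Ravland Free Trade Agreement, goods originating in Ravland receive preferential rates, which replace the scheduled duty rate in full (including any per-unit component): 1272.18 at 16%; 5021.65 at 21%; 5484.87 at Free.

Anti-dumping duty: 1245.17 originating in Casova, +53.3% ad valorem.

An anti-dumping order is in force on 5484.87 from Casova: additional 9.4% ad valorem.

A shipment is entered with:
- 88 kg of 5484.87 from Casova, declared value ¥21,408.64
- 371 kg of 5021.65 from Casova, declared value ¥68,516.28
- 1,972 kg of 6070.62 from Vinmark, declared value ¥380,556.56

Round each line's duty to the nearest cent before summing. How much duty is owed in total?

Line 1 (5484.87, Casova, 88 kg, ¥21,408.64):
Base rate for 5484.87 is 3.5% + ¥0.26/kg.
5484.87 has an FTA preferential rate, but origin Casova is not Ravland; base rate stands.
Additional duty on 5484.87 from Casova: +9.4%. Applied ad valorem rate: 3.5% + 9.4% = 12.9%.
Duty = ¥21,408.64 × 12.9% + 88 × ¥0.26 = ¥2,784.59.
Line 2 (5021.65, Casova, 371 kg, ¥68,516.28):
Base rate for 5021.65 is 23.5%.
5021.65 has an FTA preferential rate, but origin Casova is not Ravland; base rate stands.
Duty = ¥68,516.28 × 23.5% = ¥16,101.33.
Line 3 (6070.62, Vinmark, 1,972 kg, ¥380,556.56):
Base rate for 6070.62 is ¥2.00/kg.
Duty = 1,972 × ¥2.00 = ¥3,944.00.
Total = ¥2,784.59 + ¥16,101.33 + ¥3,944.00 = ¥22,829.92.

¥22,829.92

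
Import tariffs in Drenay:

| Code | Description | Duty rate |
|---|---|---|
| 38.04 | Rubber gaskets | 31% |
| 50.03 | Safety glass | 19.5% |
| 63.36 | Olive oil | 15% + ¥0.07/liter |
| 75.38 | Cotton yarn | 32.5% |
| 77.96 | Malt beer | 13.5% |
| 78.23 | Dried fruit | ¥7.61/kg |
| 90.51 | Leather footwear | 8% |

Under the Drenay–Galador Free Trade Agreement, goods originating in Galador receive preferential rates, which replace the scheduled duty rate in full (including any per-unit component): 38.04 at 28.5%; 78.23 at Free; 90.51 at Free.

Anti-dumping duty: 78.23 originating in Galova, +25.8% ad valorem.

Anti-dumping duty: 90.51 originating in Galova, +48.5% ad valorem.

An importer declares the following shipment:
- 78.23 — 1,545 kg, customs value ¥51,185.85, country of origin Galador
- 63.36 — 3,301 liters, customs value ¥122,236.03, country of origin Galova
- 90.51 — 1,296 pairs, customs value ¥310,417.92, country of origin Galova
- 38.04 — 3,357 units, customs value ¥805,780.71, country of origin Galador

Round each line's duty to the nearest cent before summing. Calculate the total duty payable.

¥423,600.09

Line 1 (78.23, Galador, 1,545 kg, ¥51,185.85):
Base rate for 78.23 is ¥7.61/kg.
Origin Galador qualifies under the Drenay–Galador agreement and 78.23 is covered: preferential rate Free applies instead.
The additional-duty order on 78.23 targets Galova, not Galador; it does not apply.
Duty = ¥51,185.85 × 0% = ¥0.00.
Line 2 (63.36, Galova, 3,301 liters, ¥122,236.03):
Base rate for 63.36 is 15% + ¥0.07/liter.
Duty = ¥122,236.03 × 15% + 3,301 × ¥0.07 = ¥18,566.47.
Line 3 (90.51, Galova, 1,296 pairs, ¥310,417.92):
Base rate for 90.51 is 8%.
90.51 has an FTA preferential rate, but origin Galova is not Galador; base rate stands.
Additional duty on 90.51 from Galova: +48.5%. Applied ad valorem rate: 8% + 48.5% = 56.5%.
Duty = ¥310,417.92 × 56.5% = ¥175,386.12.
Line 4 (38.04, Galador, 3,357 units, ¥805,780.71):
Base rate for 38.04 is 31%.
Origin Galador qualifies under the Drenay–Galador agreement and 38.04 is covered: preferential rate 28.5% applies instead.
Duty = ¥805,780.71 × 28.5% = ¥229,647.50.
Total = ¥0.00 + ¥18,566.47 + ¥175,386.12 + ¥229,647.50 = ¥423,600.09.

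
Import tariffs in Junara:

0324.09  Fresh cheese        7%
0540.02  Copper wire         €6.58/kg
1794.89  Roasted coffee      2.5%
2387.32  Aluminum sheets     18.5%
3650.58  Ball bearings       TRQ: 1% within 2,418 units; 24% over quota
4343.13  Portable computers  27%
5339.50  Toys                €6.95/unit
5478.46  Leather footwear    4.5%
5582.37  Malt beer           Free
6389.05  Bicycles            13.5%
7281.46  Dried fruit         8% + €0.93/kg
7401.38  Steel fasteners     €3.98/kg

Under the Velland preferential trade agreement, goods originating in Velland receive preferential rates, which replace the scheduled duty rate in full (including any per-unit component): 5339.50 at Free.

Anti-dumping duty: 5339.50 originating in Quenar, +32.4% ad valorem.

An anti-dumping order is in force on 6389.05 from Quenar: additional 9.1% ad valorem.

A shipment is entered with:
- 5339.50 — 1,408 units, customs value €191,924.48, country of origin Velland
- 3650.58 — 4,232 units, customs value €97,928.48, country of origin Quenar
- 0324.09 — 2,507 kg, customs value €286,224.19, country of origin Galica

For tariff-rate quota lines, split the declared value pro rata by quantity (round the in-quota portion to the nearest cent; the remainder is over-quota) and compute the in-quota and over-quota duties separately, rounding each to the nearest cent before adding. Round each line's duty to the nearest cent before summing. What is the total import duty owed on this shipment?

Line 1 (5339.50, Velland, 1,408 units, €191,924.48):
Base rate for 5339.50 is €6.95/unit.
Origin Velland qualifies under the Junara–Velland agreement and 5339.50 is covered: preferential rate Free applies instead.
The additional-duty order on 5339.50 targets Quenar, not Velland; it does not apply.
Duty = €191,924.48 × 0% = €0.00.
Line 2 (3650.58, Quenar, 4,232 units, €97,928.48):
Code 3650.58 is under a tariff-rate quota (threshold 2,418 units). In-quota: 2,418 units at 1%; over-quota: 1,814 units at 24%.
Pro-rata value split: in-quota = €97,928.48 × 2,418/4,232 = €55,952.52; over-quota = €97,928.48 − €55,952.52 = €41,975.96.
In-quota duty = €55,952.52 × 1% = €559.53. Over-quota duty = €41,975.96 × 24% = €10,074.23.
Line duty = €559.53 + €10,074.23 = €10,633.76.
Line 3 (0324.09, Galica, 2,507 kg, €286,224.19):
Base rate for 0324.09 is 7%.
Duty = €286,224.19 × 7% = €20,035.69.
Total = €0.00 + €10,633.76 + €20,035.69 = €30,669.45.

€30,669.45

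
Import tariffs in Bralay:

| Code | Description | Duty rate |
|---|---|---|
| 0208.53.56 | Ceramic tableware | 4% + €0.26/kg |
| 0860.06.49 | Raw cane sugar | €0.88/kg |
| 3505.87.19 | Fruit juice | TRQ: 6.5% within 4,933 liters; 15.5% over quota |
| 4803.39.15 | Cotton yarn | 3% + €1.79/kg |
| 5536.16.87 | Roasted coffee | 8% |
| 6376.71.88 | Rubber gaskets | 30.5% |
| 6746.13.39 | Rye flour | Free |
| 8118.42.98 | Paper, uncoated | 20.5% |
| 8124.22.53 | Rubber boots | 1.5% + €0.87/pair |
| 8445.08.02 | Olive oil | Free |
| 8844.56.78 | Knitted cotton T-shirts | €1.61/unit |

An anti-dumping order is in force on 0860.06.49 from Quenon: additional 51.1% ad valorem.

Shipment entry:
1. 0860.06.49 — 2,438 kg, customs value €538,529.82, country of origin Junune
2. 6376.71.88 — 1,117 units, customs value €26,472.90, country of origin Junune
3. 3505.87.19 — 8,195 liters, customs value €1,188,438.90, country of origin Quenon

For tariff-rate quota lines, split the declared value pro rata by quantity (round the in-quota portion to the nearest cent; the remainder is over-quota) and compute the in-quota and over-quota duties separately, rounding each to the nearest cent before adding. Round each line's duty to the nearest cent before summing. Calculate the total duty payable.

€130,043.17

Line 1 (0860.06.49, Junune, 2,438 kg, €538,529.82):
Base rate for 0860.06.49 is €0.88/kg.
The additional-duty order on 0860.06.49 targets Quenon, not Junune; it does not apply.
Duty = 2,438 × €0.88 = €2,145.44.
Line 2 (6376.71.88, Junune, 1,117 units, €26,472.90):
Base rate for 6376.71.88 is 30.5%.
Duty = €26,472.90 × 30.5% = €8,074.23.
Line 3 (3505.87.19, Quenon, 8,195 liters, €1,188,438.90):
Code 3505.87.19 is under a tariff-rate quota (threshold 4,933 liters). In-quota: 4,933 liters at 6.5%; over-quota: 3,262 liters at 15.5%.
Pro-rata value split: in-quota = €1,188,438.90 × 4,933/8,195 = €715,383.66; over-quota = €1,188,438.90 − €715,383.66 = €473,055.24.
In-quota duty = €715,383.66 × 6.5% = €46,499.94. Over-quota duty = €473,055.24 × 15.5% = €73,323.56.
Line duty = €46,499.94 + €73,323.56 = €119,823.50.
Total = €2,145.44 + €8,074.23 + €119,823.50 = €130,043.17.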